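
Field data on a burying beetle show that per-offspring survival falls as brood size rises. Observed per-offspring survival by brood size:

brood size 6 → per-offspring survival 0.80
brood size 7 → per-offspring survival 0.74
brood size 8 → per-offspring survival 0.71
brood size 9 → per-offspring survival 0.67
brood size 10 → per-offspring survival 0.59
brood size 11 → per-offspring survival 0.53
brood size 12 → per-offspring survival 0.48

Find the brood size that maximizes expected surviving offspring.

9

Expected surviving offspring = c × s(c):
  c=6: 6 × 0.80 = 4.800
  c=7: 7 × 0.74 = 5.180
  c=8: 8 × 0.71 = 5.680
  c=9: 9 × 0.67 = 6.030
  c=10: 10 × 0.59 = 5.900
  c=11: 11 × 0.53 = 5.830
  c=12: 12 × 0.48 = 5.760
Maximum at c = 9 (6.030 surviving offspring).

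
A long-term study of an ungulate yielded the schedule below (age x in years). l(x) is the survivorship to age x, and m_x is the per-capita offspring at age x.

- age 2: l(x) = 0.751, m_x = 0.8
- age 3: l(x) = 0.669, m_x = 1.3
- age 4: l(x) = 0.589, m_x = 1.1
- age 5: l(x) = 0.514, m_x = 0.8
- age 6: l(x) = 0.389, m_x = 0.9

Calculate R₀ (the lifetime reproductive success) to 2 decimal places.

R₀ = Σ l(x) m_x:
  age 2: 0.751 × 0.8 = 0.6008
  age 3: 0.669 × 1.3 = 0.8697
  age 4: 0.589 × 1.1 = 0.6479
  age 5: 0.514 × 0.8 = 0.4112
  age 6: 0.389 × 0.9 = 0.3501
R₀ = 0.6008 + 0.8697 + 0.6479 + 0.4112 + 0.3501 = 2.8797

2.88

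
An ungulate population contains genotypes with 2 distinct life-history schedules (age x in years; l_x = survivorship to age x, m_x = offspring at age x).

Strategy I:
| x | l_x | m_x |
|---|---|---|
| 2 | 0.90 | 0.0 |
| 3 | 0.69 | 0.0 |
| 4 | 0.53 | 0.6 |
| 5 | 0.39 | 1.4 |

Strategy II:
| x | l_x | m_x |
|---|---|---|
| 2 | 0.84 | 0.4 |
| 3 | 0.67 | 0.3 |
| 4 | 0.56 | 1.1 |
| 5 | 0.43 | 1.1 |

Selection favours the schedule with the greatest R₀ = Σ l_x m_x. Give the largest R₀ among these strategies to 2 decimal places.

1.63

Strategy I: R₀ = 0.90×0.0 + 0.69×0.0 + 0.53×0.6 + 0.39×1.4 = 0.8640
Strategy II: R₀ = 0.84×0.4 + 0.67×0.3 + 0.56×1.1 + 0.43×1.1 = 1.6260
Highest R₀: strategy II with 1.6260.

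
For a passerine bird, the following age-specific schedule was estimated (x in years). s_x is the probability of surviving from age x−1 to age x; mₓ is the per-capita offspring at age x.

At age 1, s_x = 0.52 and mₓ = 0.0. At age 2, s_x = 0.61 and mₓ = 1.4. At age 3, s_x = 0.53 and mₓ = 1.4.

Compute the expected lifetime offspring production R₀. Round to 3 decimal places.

Survivorship from birth: l_x = s_1·s_2·…·s_x.
  l_1 = 0.52000
  l_2 = 0.31720
  l_3 = 0.16812
R₀ = Σ l_x mₓ:
  age 1: 0.52000 × 0.0 = 0.0000
  age 2: 0.31720 × 1.4 = 0.4441
  age 3: 0.16812 × 1.4 = 0.2354
R₀ = 0.0000 + 0.4441 + 0.2354 = 0.6794

0.679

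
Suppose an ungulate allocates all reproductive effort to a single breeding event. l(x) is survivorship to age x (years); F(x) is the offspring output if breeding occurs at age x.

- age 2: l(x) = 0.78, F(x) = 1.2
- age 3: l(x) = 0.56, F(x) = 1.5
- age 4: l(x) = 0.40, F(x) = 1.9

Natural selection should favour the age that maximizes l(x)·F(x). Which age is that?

2

Expected offspring if breeding at age x = l(x) × F(x):
  age 2: 0.78 × 1.2 = 0.936
  age 3: 0.56 × 1.5 = 0.840
  age 4: 0.40 × 1.9 = 0.760
Maximum at age 2 (0.936).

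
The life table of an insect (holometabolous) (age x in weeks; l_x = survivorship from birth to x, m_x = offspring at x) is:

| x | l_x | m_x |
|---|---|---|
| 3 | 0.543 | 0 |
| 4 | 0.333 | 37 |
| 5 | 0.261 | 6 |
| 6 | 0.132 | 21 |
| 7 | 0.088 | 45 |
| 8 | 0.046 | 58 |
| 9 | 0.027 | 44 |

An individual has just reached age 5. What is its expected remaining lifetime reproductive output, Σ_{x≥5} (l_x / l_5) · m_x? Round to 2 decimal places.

l_5 = 0.261. Conditional survival from age 5 to x is l_x / l_5.
  x=5: (0.261/0.261) × 6 = 6.0000
  x=6: (0.132/0.261) × 21 = 10.6207
  x=7: (0.088/0.261) × 45 = 15.1724
  x=8: (0.046/0.261) × 58 = 10.2222
  x=9: (0.027/0.261) × 44 = 4.5517
Sum = 6.0000 + 10.6207 + 15.1724 + 10.2222 + 4.5517 = 46.5670

46.57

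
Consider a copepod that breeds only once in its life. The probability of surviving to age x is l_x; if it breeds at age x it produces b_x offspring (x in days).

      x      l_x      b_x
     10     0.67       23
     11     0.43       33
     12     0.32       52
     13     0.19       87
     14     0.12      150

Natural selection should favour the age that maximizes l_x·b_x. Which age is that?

14

Expected offspring if breeding at age x = l_x × b_x:
  age 10: 0.67 × 23 = 15.410
  age 11: 0.43 × 33 = 14.190
  age 12: 0.32 × 52 = 16.640
  age 13: 0.19 × 87 = 16.530
  age 14: 0.12 × 150 = 18.000
Maximum at age 14 (18.000).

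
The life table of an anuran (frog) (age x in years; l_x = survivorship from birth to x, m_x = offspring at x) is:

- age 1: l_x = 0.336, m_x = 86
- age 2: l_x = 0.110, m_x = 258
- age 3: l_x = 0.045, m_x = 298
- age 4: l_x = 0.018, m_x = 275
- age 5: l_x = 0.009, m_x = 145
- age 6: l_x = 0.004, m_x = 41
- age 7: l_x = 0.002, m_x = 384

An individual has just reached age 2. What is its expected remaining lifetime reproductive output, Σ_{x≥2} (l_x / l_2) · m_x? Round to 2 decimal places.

445.25

l_2 = 0.110. Conditional survival from age 2 to x is l_x / l_2.
  x=2: (0.110/0.110) × 258 = 258.0000
  x=3: (0.045/0.110) × 298 = 121.9091
  x=4: (0.018/0.110) × 275 = 45.0000
  x=5: (0.009/0.110) × 145 = 11.8636
  x=6: (0.004/0.110) × 41 = 1.4909
  x=7: (0.002/0.110) × 384 = 6.9818
Sum = 258.0000 + 121.9091 + 45.0000 + 11.8636 + 1.4909 + 6.9818 = 445.2455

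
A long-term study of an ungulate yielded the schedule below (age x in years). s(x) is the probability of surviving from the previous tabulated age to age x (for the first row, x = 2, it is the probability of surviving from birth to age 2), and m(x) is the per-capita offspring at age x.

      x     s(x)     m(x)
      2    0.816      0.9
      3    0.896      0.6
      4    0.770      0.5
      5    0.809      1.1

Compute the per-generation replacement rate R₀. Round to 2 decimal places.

Survivorship from birth: l_x = s_2·s_3·…·s_x.
  l_2 = 0.81600
  l_3 = 0.73114
  l_4 = 0.56297
  l_5 = 0.45545
R₀ = Σ l_x m(x):
  age 2: 0.81600 × 0.9 = 0.7344
  age 3: 0.73114 × 0.6 = 0.4387
  age 4: 0.56297 × 0.5 = 0.2815
  age 5: 0.45545 × 1.1 = 0.5010
R₀ = 0.7344 + 0.4387 + 0.2815 + 0.5010 = 1.9556

1.96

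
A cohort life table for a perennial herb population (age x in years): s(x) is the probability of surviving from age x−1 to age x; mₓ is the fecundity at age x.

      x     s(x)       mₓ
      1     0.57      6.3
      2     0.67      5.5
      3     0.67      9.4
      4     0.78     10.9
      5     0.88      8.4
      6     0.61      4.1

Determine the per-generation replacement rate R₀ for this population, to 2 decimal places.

Survivorship from birth: l_x = s_1·s_2·…·s_x.
  l_1 = 0.57000
  l_2 = 0.38190
  l_3 = 0.25587
  l_4 = 0.19958
  l_5 = 0.17563
  l_6 = 0.10714
R₀ = Σ l_x mₓ:
  age 1: 0.57000 × 6.3 = 3.5910
  age 2: 0.38190 × 5.5 = 2.1004
  age 3: 0.25587 × 9.4 = 2.4052
  age 4: 0.19958 × 10.9 = 2.1754
  age 5: 0.17563 × 8.4 = 1.4753
  age 6: 0.10714 × 4.1 = 0.4393
R₀ = 3.5910 + 2.1004 + 2.4052 + 2.1754 + 1.4753 + 0.4393 = 12.1866

12.19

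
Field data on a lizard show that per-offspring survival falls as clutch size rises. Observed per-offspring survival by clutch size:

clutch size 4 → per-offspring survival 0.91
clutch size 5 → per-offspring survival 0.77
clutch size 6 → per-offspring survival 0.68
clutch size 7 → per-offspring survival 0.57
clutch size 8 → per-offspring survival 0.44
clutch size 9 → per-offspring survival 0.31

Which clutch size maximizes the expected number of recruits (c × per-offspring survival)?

Expected recruits = c × s(c):
  c=4: 4 × 0.91 = 3.640
  c=5: 5 × 0.77 = 3.850
  c=6: 6 × 0.68 = 4.080
  c=7: 7 × 0.57 = 3.990
  c=8: 8 × 0.44 = 3.520
  c=9: 9 × 0.31 = 2.790
Maximum at c = 6 (4.080 recruits).

6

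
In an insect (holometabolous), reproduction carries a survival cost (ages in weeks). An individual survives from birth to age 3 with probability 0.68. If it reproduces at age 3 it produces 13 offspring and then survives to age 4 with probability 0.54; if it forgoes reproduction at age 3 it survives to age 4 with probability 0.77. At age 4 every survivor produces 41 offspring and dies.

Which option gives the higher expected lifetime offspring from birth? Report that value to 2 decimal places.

breed at age 3: R₀ = 0.68 × (13 + 0.54 × 41) = 0.68 × 35.1400 = 23.8952
delay to age 4: R₀ = 0.68 × (0.77 × 41) = 0.68 × 31.5700 = 21.4676
Higher: breed at age 3 (23.8952).

23.90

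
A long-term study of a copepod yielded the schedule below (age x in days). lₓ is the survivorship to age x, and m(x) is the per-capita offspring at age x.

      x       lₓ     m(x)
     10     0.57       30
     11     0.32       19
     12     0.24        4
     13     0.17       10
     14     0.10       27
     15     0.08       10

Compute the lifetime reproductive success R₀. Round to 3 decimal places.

R₀ = Σ lₓ m(x):
  age 10: 0.57 × 30 = 17.1000
  age 11: 0.32 × 19 = 6.0800
  age 12: 0.24 × 4 = 0.9600
  age 13: 0.17 × 10 = 1.7000
  age 14: 0.10 × 27 = 2.7000
  age 15: 0.08 × 10 = 0.8000
R₀ = 17.1000 + 6.0800 + 0.9600 + 1.7000 + 2.7000 + 0.8000 = 29.3400

29.340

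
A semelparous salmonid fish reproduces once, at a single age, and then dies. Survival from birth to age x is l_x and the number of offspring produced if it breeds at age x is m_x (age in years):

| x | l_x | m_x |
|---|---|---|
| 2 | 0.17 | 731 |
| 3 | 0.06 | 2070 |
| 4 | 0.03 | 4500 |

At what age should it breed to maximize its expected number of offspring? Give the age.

4

Expected offspring if breeding at age x = l_x × m_x:
  age 2: 0.17 × 731 = 124.270
  age 3: 0.06 × 2070 = 124.200
  age 4: 0.03 × 4500 = 135.000
Maximum at age 4 (135.000).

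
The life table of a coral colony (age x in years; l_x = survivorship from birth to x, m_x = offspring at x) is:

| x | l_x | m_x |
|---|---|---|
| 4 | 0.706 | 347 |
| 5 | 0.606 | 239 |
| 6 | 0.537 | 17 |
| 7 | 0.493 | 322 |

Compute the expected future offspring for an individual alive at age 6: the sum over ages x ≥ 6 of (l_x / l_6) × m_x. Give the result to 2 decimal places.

312.62

l_6 = 0.537. Conditional survival from age 6 to x is l_x / l_6.
  x=6: (0.537/0.537) × 17 = 17.0000
  x=7: (0.493/0.537) × 322 = 295.6164
Sum = 17.0000 + 295.6164 = 312.6164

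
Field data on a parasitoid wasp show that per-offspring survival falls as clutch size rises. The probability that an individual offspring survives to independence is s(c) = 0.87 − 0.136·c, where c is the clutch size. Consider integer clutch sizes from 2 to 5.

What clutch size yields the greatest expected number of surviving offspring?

Expected surviving offspring = c × s(c):
  c=2: 2 × 0.598 = 1.196
  c=3: 3 × 0.462 = 1.386
  c=4: 4 × 0.326 = 1.304
  c=5: 5 × 0.190 = 0.950
Maximum at c = 3 (1.386 surviving offspring).

3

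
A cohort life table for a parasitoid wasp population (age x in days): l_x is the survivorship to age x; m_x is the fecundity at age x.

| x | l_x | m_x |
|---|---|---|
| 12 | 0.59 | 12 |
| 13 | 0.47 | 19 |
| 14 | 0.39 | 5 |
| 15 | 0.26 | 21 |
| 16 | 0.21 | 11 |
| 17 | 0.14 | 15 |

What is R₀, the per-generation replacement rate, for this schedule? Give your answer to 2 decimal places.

27.83

R₀ = Σ l_x m_x:
  age 12: 0.59 × 12 = 7.0800
  age 13: 0.47 × 19 = 8.9300
  age 14: 0.39 × 5 = 1.9500
  age 15: 0.26 × 21 = 5.4600
  age 16: 0.21 × 11 = 2.3100
  age 17: 0.14 × 15 = 2.1000
R₀ = 7.0800 + 8.9300 + 1.9500 + 5.4600 + 2.3100 + 2.1000 = 27.8300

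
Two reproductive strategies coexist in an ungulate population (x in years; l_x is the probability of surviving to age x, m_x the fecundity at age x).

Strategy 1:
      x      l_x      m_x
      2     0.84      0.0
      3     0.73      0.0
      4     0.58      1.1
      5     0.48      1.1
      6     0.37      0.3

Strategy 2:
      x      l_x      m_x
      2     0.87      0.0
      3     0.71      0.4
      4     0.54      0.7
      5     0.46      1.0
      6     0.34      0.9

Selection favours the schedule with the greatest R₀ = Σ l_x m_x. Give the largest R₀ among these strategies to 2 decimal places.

Strategy 1: R₀ = 0.84×0.0 + 0.73×0.0 + 0.58×1.1 + 0.48×1.1 + 0.37×0.3 = 1.2770
Strategy 2: R₀ = 0.87×0.0 + 0.71×0.4 + 0.54×0.7 + 0.46×1.0 + 0.34×0.9 = 1.4280
Highest R₀: strategy 2 with 1.4280.

1.43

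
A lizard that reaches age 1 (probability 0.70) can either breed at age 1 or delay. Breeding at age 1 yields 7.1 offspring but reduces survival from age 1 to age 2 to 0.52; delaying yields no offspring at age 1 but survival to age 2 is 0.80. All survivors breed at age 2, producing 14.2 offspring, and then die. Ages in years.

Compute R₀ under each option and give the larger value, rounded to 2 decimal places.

breed at age 1: R₀ = 0.70 × (7.1 + 0.52 × 14.2) = 0.70 × 14.4840 = 10.1388
delay to age 2: R₀ = 0.70 × (0.80 × 14.2) = 0.70 × 11.3600 = 7.9520
Higher: breed at age 1 (10.1388).

10.14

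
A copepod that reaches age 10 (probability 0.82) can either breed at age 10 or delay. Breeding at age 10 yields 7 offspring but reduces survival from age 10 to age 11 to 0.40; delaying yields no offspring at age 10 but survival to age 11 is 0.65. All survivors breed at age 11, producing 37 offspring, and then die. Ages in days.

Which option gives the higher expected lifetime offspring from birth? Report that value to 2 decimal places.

breed at age 10: R₀ = 0.82 × (7 + 0.40 × 37) = 0.82 × 21.8000 = 17.8760
delay to age 11: R₀ = 0.82 × (0.65 × 37) = 0.82 × 24.0500 = 19.7210
Higher: delay to age 11 (19.7210).

19.72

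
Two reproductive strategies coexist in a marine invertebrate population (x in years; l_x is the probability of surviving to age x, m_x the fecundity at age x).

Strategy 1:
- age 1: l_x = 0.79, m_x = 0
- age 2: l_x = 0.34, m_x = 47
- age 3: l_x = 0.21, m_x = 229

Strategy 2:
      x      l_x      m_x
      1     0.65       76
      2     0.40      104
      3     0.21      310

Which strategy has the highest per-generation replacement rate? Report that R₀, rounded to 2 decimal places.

156.10

Strategy 1: R₀ = 0.79×0 + 0.34×47 + 0.21×229 = 64.0700
Strategy 2: R₀ = 0.65×76 + 0.40×104 + 0.21×310 = 156.1000
Highest R₀: strategy 2 with 156.1000.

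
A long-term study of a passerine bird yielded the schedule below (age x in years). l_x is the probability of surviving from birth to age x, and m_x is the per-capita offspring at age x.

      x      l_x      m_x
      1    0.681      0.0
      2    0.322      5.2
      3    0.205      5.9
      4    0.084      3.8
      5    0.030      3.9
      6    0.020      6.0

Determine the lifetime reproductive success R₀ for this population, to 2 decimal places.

3.44

R₀ = Σ l_x m_x:
  age 1: 0.681 × 0.0 = 0.0000
  age 2: 0.322 × 5.2 = 1.6744
  age 3: 0.205 × 5.9 = 1.2095
  age 4: 0.084 × 3.8 = 0.3192
  age 5: 0.030 × 3.9 = 0.1170
  age 6: 0.020 × 6.0 = 0.1200
R₀ = 0.0000 + 1.6744 + 1.2095 + 0.3192 + 0.1170 + 0.1200 = 3.4401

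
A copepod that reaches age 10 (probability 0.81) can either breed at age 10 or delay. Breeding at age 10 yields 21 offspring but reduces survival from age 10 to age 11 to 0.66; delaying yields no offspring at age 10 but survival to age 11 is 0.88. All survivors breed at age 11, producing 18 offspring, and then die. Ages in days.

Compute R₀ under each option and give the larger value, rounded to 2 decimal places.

26.63

breed at age 10: R₀ = 0.81 × (21 + 0.66 × 18) = 0.81 × 32.8800 = 26.6328
delay to age 11: R₀ = 0.81 × (0.88 × 18) = 0.81 × 15.8400 = 12.8304
Higher: breed at age 10 (26.6328).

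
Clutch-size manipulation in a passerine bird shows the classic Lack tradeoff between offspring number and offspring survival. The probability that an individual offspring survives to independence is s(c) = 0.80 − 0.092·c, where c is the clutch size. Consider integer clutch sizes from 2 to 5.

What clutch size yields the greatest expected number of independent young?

4

Expected independent young = c × s(c):
  c=2: 2 × 0.616 = 1.232
  c=3: 3 × 0.524 = 1.572
  c=4: 4 × 0.432 = 1.728
  c=5: 5 × 0.340 = 1.700
Maximum at c = 4 (1.728 independent young).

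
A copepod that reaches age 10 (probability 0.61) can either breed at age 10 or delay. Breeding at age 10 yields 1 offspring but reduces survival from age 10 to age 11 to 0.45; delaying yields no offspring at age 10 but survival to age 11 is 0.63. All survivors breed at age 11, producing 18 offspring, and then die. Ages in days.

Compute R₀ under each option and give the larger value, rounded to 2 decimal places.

6.92

breed at age 10: R₀ = 0.61 × (1 + 0.45 × 18) = 0.61 × 9.1000 = 5.5510
delay to age 11: R₀ = 0.61 × (0.63 × 18) = 0.61 × 11.3400 = 6.9174
Higher: delay to age 11 (6.9174).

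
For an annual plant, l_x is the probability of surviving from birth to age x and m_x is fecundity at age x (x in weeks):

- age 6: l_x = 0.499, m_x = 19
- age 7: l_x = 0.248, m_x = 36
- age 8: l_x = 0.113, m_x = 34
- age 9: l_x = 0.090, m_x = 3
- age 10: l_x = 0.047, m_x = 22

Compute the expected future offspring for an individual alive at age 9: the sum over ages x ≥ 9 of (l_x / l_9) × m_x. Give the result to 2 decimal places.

l_9 = 0.090. Conditional survival from age 9 to x is l_x / l_9.
  x=9: (0.090/0.090) × 3 = 3.0000
  x=10: (0.047/0.090) × 22 = 11.4889
Sum = 3.0000 + 11.4889 = 14.4889

14.49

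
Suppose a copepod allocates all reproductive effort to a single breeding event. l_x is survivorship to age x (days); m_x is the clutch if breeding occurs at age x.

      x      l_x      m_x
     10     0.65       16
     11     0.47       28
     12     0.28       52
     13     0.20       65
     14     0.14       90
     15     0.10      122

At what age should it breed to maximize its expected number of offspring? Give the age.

Expected offspring if breeding at age x = l_x × m_x:
  age 10: 0.65 × 16 = 10.400
  age 11: 0.47 × 28 = 13.160
  age 12: 0.28 × 52 = 14.560
  age 13: 0.20 × 65 = 13.000
  age 14: 0.14 × 90 = 12.600
  age 15: 0.10 × 122 = 12.200
Maximum at age 12 (14.560).

12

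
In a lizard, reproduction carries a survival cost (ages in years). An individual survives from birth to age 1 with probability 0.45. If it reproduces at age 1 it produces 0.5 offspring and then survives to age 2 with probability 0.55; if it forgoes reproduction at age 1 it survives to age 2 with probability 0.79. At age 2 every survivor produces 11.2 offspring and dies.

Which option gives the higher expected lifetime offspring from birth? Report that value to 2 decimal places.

breed at age 1: R₀ = 0.45 × (0.5 + 0.55 × 11.2) = 0.45 × 6.6600 = 2.9970
delay to age 2: R₀ = 0.45 × (0.79 × 11.2) = 0.45 × 8.8480 = 3.9816
Higher: delay to age 2 (3.9816).

3.98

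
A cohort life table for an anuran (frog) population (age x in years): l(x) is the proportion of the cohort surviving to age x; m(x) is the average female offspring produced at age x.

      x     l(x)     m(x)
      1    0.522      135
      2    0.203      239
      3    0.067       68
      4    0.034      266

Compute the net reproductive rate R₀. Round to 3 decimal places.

132.587

R₀ = Σ l(x) m(x):
  age 1: 0.522 × 135 = 70.4700
  age 2: 0.203 × 239 = 48.5170
  age 3: 0.067 × 68 = 4.5560
  age 4: 0.034 × 266 = 9.0440
R₀ = 70.4700 + 48.5170 + 4.5560 + 9.0440 = 132.5870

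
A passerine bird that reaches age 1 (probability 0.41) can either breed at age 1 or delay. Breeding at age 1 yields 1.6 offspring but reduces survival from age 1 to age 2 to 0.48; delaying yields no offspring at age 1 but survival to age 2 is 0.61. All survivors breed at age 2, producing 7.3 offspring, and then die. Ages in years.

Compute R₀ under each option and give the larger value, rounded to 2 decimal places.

2.09

breed at age 1: R₀ = 0.41 × (1.6 + 0.48 × 7.3) = 0.41 × 5.1040 = 2.0926
delay to age 2: R₀ = 0.41 × (0.61 × 7.3) = 0.41 × 4.4530 = 1.8257
Higher: breed at age 1 (2.0926).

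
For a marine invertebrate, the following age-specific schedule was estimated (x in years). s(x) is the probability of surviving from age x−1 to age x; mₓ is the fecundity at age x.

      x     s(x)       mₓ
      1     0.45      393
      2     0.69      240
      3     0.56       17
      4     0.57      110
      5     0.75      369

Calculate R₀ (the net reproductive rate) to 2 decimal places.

Survivorship from birth: l_x = s_1·s_2·…·s_x.
  l_1 = 0.45000
  l_2 = 0.31050
  l_3 = 0.17388
  l_4 = 0.09911
  l_5 = 0.07433
R₀ = Σ l_x mₓ:
  age 1: 0.45000 × 393 = 176.8500
  age 2: 0.31050 × 240 = 74.5200
  age 3: 0.17388 × 17 = 2.9560
  age 4: 0.09911 × 110 = 10.9021
  age 5: 0.07433 × 369 = 27.4278
R₀ = 176.8500 + 74.5200 + 2.9560 + 10.9021 + 27.4278 = 292.6558

292.66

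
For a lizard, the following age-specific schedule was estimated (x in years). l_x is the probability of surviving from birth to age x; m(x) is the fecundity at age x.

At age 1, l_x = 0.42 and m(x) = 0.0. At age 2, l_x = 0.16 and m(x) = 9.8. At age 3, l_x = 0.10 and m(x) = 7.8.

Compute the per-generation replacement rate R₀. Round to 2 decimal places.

R₀ = Σ l_x m(x):
  age 1: 0.42 × 0.0 = 0.0000
  age 2: 0.16 × 9.8 = 1.5680
  age 3: 0.10 × 7.8 = 0.7800
R₀ = 0.0000 + 1.5680 + 0.7800 = 2.3480

2.35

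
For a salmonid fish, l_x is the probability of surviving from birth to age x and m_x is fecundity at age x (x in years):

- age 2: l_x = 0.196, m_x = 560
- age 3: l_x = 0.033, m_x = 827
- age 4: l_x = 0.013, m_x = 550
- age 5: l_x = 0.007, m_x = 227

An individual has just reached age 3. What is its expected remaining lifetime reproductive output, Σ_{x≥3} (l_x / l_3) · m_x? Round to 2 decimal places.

1091.82

l_3 = 0.033. Conditional survival from age 3 to x is l_x / l_3.
  x=3: (0.033/0.033) × 827 = 827.0000
  x=4: (0.013/0.033) × 550 = 216.6667
  x=5: (0.007/0.033) × 227 = 48.1515
Sum = 827.0000 + 216.6667 + 48.1515 = 1091.8182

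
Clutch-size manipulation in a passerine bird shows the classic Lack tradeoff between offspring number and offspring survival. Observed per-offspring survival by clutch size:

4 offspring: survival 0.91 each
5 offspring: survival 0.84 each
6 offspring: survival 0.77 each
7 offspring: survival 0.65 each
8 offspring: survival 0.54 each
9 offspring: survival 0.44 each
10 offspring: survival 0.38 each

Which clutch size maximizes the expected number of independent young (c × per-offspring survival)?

Expected independent young = c × s(c):
  c=4: 4 × 0.91 = 3.640
  c=5: 5 × 0.84 = 4.200
  c=6: 6 × 0.77 = 4.620
  c=7: 7 × 0.65 = 4.550
  c=8: 8 × 0.54 = 4.320
  c=9: 9 × 0.44 = 3.960
  c=10: 10 × 0.38 = 3.800
Maximum at c = 6 (4.620 independent young).

6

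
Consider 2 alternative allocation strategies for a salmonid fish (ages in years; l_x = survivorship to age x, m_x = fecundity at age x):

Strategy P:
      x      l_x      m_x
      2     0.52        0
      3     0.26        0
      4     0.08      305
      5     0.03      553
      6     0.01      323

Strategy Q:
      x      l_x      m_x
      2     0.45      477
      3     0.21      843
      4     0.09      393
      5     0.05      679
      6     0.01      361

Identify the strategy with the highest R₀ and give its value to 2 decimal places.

Strategy P: R₀ = 0.52×0 + 0.26×0 + 0.08×305 + 0.03×553 + 0.01×323 = 44.2200
Strategy Q: R₀ = 0.45×477 + 0.21×843 + 0.09×393 + 0.05×679 + 0.01×361 = 464.6100
Highest R₀: strategy Q with 464.6100.

464.61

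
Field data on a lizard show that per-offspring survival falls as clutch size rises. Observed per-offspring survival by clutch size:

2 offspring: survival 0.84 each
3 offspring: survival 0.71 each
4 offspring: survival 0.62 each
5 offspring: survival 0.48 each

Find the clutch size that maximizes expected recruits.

Expected recruits = c × s(c):
  c=2: 2 × 0.84 = 1.680
  c=3: 3 × 0.71 = 2.130
  c=4: 4 × 0.62 = 2.480
  c=5: 5 × 0.48 = 2.400
Maximum at c = 4 (2.480 recruits).

4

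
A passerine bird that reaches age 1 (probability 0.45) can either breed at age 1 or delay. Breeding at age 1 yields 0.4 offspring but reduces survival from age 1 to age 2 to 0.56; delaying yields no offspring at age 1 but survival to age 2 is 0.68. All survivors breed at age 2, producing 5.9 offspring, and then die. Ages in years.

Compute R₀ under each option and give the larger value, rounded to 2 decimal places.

breed at age 1: R₀ = 0.45 × (0.4 + 0.56 × 5.9) = 0.45 × 3.7040 = 1.6668
delay to age 2: R₀ = 0.45 × (0.68 × 5.9) = 0.45 × 4.0120 = 1.8054
Higher: delay to age 2 (1.8054).

1.81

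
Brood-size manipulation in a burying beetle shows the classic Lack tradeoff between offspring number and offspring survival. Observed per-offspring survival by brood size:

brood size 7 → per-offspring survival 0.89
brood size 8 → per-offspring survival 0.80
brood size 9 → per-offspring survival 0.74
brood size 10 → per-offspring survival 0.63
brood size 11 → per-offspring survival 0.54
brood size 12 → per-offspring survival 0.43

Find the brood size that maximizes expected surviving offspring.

Expected surviving offspring = c × s(c):
  c=7: 7 × 0.89 = 6.230
  c=8: 8 × 0.80 = 6.400
  c=9: 9 × 0.74 = 6.660
  c=10: 10 × 0.63 = 6.300
  c=11: 11 × 0.54 = 5.940
  c=12: 12 × 0.43 = 5.160
Maximum at c = 9 (6.660 surviving offspring).

9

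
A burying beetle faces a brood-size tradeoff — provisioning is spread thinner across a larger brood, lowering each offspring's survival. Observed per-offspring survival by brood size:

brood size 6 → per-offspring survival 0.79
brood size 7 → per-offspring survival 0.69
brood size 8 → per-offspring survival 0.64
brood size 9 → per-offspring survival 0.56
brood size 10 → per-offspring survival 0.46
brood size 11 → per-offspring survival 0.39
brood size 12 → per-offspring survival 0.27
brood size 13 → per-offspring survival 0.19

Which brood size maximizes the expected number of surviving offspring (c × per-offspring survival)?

8

Expected surviving offspring = c × s(c):
  c=6: 6 × 0.79 = 4.740
  c=7: 7 × 0.69 = 4.830
  c=8: 8 × 0.64 = 5.120
  c=9: 9 × 0.56 = 5.040
  c=10: 10 × 0.46 = 4.600
  c=11: 11 × 0.39 = 4.290
  c=12: 12 × 0.27 = 3.240
  c=13: 13 × 0.19 = 2.470
Maximum at c = 8 (5.120 surviving offspring).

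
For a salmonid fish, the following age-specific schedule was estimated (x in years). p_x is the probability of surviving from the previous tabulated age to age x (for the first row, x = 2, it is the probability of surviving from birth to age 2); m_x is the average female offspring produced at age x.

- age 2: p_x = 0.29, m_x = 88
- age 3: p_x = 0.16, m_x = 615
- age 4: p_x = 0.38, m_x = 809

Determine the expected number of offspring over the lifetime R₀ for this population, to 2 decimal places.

Survivorship from birth: l_x = p_2·p_3·…·p_x.
  l_2 = 0.29000
  l_3 = 0.04640
  l_4 = 0.01763
R₀ = Σ l_x m_x:
  age 2: 0.29000 × 88 = 25.5200
  age 3: 0.04640 × 615 = 28.5360
  age 4: 0.01763 × 809 = 14.2627
R₀ = 25.5200 + 28.5360 + 14.2627 = 68.3187

68.32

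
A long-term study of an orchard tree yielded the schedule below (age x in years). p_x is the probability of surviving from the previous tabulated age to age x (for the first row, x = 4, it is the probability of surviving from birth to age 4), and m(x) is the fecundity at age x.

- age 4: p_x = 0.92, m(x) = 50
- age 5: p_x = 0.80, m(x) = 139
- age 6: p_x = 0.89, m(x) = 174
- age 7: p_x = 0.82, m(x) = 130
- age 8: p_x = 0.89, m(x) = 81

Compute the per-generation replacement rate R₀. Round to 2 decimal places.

370.83

Survivorship from birth: l_x = p_4·p_5·…·p_x.
  l_4 = 0.92000
  l_5 = 0.73600
  l_6 = 0.65504
  l_7 = 0.53713
  l_8 = 0.47805
R₀ = Σ l_x m(x):
  age 4: 0.92000 × 50 = 46.0000
  age 5: 0.73600 × 139 = 102.3040
  age 6: 0.65504 × 174 = 113.9770
  age 7: 0.53713 × 130 = 69.8269
  age 8: 0.47805 × 81 = 38.7220
R₀ = 46.0000 + 102.3040 + 113.9770 + 69.8269 + 38.7220 = 370.8299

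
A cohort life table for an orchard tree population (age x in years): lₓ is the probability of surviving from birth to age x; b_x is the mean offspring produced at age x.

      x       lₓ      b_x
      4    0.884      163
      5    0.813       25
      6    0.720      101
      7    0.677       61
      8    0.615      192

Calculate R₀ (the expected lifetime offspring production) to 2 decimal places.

396.51

R₀ = Σ lₓ b_x:
  age 4: 0.884 × 163 = 144.0920
  age 5: 0.813 × 25 = 20.3250
  age 6: 0.720 × 101 = 72.7200
  age 7: 0.677 × 61 = 41.2970
  age 8: 0.615 × 192 = 118.0800
R₀ = 144.0920 + 20.3250 + 72.7200 + 41.2970 + 118.0800 = 396.5140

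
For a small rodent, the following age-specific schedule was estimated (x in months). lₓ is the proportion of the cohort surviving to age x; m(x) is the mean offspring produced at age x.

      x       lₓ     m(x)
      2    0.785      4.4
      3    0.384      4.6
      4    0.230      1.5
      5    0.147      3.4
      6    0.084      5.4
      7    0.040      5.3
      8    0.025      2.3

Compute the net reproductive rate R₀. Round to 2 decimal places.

6.79

R₀ = Σ lₓ m(x):
  age 2: 0.785 × 4.4 = 3.4540
  age 3: 0.384 × 4.6 = 1.7664
  age 4: 0.230 × 1.5 = 0.3450
  age 5: 0.147 × 3.4 = 0.4998
  age 6: 0.084 × 5.4 = 0.4536
  age 7: 0.040 × 5.3 = 0.2120
  age 8: 0.025 × 2.3 = 0.0575
R₀ = 3.4540 + 1.7664 + 0.3450 + 0.4998 + 0.4536 + 0.2120 + 0.0575 = 6.7883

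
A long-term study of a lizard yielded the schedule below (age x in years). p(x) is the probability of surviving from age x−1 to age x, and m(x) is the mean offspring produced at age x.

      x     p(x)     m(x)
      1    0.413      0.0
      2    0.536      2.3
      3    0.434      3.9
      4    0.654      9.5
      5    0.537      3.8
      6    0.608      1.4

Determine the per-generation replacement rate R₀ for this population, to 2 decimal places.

Survivorship from birth: l_x = p_1·p_2·…·p_x.
  l_1 = 0.41300
  l_2 = 0.22137
  l_3 = 0.09607
  l_4 = 0.06283
  l_5 = 0.03374
  l_6 = 0.02051
R₀ = Σ l_x m(x):
  age 1: 0.41300 × 0.0 = 0.0000
  age 2: 0.22137 × 2.3 = 0.5092
  age 3: 0.09607 × 3.9 = 0.3747
  age 4: 0.06283 × 9.5 = 0.5969
  age 5: 0.03374 × 3.8 = 0.1282
  age 6: 0.02051 × 1.4 = 0.0287
R₀ = 0.0000 + 0.5092 + 0.3747 + 0.5969 + 0.1282 + 0.0287 = 1.6376

1.64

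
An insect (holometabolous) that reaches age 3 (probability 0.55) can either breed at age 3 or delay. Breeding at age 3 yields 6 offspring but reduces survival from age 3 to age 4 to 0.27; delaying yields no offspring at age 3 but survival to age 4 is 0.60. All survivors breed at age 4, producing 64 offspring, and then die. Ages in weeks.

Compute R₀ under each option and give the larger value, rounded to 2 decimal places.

breed at age 3: R₀ = 0.55 × (6 + 0.27 × 64) = 0.55 × 23.2800 = 12.8040
delay to age 4: R₀ = 0.55 × (0.60 × 64) = 0.55 × 38.4000 = 21.1200
Higher: delay to age 4 (21.1200).

21.12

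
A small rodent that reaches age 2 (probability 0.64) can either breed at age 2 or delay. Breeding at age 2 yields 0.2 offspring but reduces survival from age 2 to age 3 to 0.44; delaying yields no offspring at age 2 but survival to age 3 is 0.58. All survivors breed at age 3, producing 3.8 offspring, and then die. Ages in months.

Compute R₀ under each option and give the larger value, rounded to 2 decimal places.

breed at age 2: R₀ = 0.64 × (0.2 + 0.44 × 3.8) = 0.64 × 1.8720 = 1.1981
delay to age 3: R₀ = 0.64 × (0.58 × 3.8) = 0.64 × 2.2040 = 1.4106
Higher: delay to age 3 (1.4106).

1.41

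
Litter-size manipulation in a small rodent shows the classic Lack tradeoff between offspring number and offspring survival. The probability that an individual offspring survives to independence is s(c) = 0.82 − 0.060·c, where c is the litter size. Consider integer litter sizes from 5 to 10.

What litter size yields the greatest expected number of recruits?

7

Expected recruits = c × s(c):
  c=5: 5 × 0.520 = 2.600
  c=6: 6 × 0.460 = 2.760
  c=7: 7 × 0.400 = 2.800
  c=8: 8 × 0.340 = 2.720
  c=9: 9 × 0.280 = 2.520
  c=10: 10 × 0.220 = 2.200
Maximum at c = 7 (2.800 recruits).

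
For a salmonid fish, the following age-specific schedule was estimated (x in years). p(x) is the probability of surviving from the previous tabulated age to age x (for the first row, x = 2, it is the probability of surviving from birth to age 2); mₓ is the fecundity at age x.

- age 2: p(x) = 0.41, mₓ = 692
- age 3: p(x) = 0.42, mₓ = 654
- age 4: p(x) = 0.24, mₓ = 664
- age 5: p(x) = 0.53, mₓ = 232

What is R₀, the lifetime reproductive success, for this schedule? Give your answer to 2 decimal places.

Survivorship from birth: l_x = p_2·p_3·…·p_x.
  l_2 = 0.41000
  l_3 = 0.17220
  l_4 = 0.04133
  l_5 = 0.02190
R₀ = Σ l_x mₓ:
  age 2: 0.41000 × 692 = 283.7200
  age 3: 0.17220 × 654 = 112.6188
  age 4: 0.04133 × 664 = 27.4431
  age 5: 0.02190 × 232 = 5.0808
R₀ = 283.7200 + 112.6188 + 27.4431 + 5.0808 = 428.8627

428.86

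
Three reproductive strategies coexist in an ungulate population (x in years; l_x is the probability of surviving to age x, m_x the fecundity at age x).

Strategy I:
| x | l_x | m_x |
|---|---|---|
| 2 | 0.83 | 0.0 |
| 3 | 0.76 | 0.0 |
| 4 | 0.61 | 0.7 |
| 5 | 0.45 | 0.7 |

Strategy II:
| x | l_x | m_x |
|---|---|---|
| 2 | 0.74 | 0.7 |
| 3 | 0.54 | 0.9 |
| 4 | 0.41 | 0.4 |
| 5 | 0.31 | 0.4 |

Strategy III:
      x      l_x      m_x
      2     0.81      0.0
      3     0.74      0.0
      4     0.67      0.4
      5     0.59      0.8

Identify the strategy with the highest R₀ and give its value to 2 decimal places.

Strategy I: R₀ = 0.83×0.0 + 0.76×0.0 + 0.61×0.7 + 0.45×0.7 = 0.7420
Strategy II: R₀ = 0.74×0.7 + 0.54×0.9 + 0.41×0.4 + 0.31×0.4 = 1.2920
Strategy III: R₀ = 0.81×0.0 + 0.74×0.0 + 0.67×0.4 + 0.59×0.8 = 0.7400
Highest R₀: strategy II with 1.2920.

1.29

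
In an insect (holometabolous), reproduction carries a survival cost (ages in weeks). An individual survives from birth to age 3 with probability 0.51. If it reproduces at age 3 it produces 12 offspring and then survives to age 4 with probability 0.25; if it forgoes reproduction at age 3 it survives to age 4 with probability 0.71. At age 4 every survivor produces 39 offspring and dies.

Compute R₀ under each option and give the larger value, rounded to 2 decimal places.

breed at age 3: R₀ = 0.51 × (12 + 0.25 × 39) = 0.51 × 21.7500 = 11.0925
delay to age 4: R₀ = 0.51 × (0.71 × 39) = 0.51 × 27.6900 = 14.1219
Higher: delay to age 4 (14.1219).

14.12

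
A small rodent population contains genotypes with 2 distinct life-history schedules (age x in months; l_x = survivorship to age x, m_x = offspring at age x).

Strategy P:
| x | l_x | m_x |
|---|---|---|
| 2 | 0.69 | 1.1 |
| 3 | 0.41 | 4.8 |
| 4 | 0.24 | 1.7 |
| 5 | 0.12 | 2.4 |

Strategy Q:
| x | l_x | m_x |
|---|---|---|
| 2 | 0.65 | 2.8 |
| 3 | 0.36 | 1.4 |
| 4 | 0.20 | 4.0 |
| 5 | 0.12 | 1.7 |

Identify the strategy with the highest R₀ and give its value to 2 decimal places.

Strategy P: R₀ = 0.69×1.1 + 0.41×4.8 + 0.24×1.7 + 0.12×2.4 = 3.4230
Strategy Q: R₀ = 0.65×2.8 + 0.36×1.4 + 0.20×4.0 + 0.12×1.7 = 3.3280
Highest R₀: strategy P with 3.4230.

3.42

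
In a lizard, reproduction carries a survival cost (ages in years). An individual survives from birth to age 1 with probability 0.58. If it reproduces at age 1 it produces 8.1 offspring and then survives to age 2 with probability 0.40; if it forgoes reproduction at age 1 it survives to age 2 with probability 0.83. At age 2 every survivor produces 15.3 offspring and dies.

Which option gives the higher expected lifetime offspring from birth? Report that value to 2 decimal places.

8.25

breed at age 1: R₀ = 0.58 × (8.1 + 0.40 × 15.3) = 0.58 × 14.2200 = 8.2476
delay to age 2: R₀ = 0.58 × (0.83 × 15.3) = 0.58 × 12.6990 = 7.3654
Higher: breed at age 1 (8.2476).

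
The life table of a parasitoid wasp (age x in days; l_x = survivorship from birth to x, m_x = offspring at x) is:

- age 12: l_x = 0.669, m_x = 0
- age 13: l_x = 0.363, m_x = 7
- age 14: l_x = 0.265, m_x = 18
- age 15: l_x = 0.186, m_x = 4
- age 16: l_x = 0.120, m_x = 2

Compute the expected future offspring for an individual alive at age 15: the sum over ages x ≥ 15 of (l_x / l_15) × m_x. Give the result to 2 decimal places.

5.29

l_15 = 0.186. Conditional survival from age 15 to x is l_x / l_15.
  x=15: (0.186/0.186) × 4 = 4.0000
  x=16: (0.120/0.186) × 2 = 1.2903
Sum = 4.0000 + 1.2903 = 5.2903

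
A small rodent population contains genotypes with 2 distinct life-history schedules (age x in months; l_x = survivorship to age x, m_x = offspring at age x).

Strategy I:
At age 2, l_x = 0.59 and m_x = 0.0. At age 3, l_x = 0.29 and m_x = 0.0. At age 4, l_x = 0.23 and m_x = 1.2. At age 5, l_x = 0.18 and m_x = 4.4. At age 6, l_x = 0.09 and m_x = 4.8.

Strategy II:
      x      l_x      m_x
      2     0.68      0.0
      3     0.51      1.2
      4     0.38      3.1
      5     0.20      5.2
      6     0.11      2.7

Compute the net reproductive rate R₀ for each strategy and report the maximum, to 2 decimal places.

3.13

Strategy I: R₀ = 0.59×0.0 + 0.29×0.0 + 0.23×1.2 + 0.18×4.4 + 0.09×4.8 = 1.5000
Strategy II: R₀ = 0.68×0.0 + 0.51×1.2 + 0.38×3.1 + 0.20×5.2 + 0.11×2.7 = 3.1270
Highest R₀: strategy II with 3.1270.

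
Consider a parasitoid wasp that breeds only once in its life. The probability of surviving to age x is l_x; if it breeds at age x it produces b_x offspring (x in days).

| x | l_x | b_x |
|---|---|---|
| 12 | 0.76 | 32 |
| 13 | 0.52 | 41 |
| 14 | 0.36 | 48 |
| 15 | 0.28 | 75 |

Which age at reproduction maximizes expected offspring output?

12

Expected offspring if breeding at age x = l_x × b_x:
  age 12: 0.76 × 32 = 24.320
  age 13: 0.52 × 41 = 21.320
  age 14: 0.36 × 48 = 17.280
  age 15: 0.28 × 75 = 21.000
Maximum at age 12 (24.320).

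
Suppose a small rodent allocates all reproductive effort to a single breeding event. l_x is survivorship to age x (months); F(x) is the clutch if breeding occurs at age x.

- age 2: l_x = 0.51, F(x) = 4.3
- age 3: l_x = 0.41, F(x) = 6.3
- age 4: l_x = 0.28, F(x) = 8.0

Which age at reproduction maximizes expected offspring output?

3

Expected offspring if breeding at age x = l_x × F(x):
  age 2: 0.51 × 4.3 = 2.193
  age 3: 0.41 × 6.3 = 2.583
  age 4: 0.28 × 8.0 = 2.240
Maximum at age 3 (2.583).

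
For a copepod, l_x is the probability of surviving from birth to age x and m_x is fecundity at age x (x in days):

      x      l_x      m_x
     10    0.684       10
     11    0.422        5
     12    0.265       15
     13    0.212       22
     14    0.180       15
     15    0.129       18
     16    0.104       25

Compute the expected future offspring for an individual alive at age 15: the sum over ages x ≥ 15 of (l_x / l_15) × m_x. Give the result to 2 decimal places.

38.16

l_15 = 0.129. Conditional survival from age 15 to x is l_x / l_15.
  x=15: (0.129/0.129) × 18 = 18.0000
  x=16: (0.104/0.129) × 25 = 20.1550
Sum = 18.0000 + 20.1550 = 38.1550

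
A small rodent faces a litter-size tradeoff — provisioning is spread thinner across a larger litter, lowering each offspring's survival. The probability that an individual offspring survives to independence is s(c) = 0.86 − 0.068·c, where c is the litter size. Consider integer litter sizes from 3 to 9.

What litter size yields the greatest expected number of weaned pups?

6

Expected weaned pups = c × s(c):
  c=3: 3 × 0.656 = 1.968
  c=4: 4 × 0.588 = 2.352
  c=5: 5 × 0.520 = 2.600
  c=6: 6 × 0.452 = 2.712
  c=7: 7 × 0.384 = 2.688
  c=8: 8 × 0.316 = 2.528
  c=9: 9 × 0.248 = 2.232
Maximum at c = 6 (2.712 weaned pups).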